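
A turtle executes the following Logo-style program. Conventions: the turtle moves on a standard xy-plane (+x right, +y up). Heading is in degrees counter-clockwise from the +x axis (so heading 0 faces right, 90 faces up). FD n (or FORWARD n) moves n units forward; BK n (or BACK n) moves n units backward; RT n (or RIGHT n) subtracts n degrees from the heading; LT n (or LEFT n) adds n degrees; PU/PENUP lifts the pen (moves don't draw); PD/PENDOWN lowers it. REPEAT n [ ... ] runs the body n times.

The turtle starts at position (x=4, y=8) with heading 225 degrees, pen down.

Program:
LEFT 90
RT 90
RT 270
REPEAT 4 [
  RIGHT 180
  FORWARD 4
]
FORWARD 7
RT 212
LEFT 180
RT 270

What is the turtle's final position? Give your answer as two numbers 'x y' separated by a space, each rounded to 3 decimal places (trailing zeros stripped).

Executing turtle program step by step:
Start: pos=(4,8), heading=225, pen down
LT 90: heading 225 -> 315
RT 90: heading 315 -> 225
RT 270: heading 225 -> 315
REPEAT 4 [
  -- iteration 1/4 --
  RT 180: heading 315 -> 135
  FD 4: (4,8) -> (1.172,10.828) [heading=135, draw]
  -- iteration 2/4 --
  RT 180: heading 135 -> 315
  FD 4: (1.172,10.828) -> (4,8) [heading=315, draw]
  -- iteration 3/4 --
  RT 180: heading 315 -> 135
  FD 4: (4,8) -> (1.172,10.828) [heading=135, draw]
  -- iteration 4/4 --
  RT 180: heading 135 -> 315
  FD 4: (1.172,10.828) -> (4,8) [heading=315, draw]
]
FD 7: (4,8) -> (8.95,3.05) [heading=315, draw]
RT 212: heading 315 -> 103
LT 180: heading 103 -> 283
RT 270: heading 283 -> 13
Final: pos=(8.95,3.05), heading=13, 5 segment(s) drawn

Answer: 8.95 3.05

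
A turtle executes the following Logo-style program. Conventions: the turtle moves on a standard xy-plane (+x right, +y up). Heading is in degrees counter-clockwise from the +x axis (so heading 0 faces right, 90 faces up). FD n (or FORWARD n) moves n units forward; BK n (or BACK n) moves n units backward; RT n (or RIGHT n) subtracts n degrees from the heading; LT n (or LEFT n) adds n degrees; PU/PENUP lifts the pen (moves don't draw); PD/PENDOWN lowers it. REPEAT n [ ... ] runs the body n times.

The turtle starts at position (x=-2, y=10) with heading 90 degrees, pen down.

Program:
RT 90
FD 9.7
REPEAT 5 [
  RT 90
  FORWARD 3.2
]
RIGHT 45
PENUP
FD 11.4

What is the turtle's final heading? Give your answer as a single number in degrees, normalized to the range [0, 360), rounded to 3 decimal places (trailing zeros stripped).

Answer: 225

Derivation:
Executing turtle program step by step:
Start: pos=(-2,10), heading=90, pen down
RT 90: heading 90 -> 0
FD 9.7: (-2,10) -> (7.7,10) [heading=0, draw]
REPEAT 5 [
  -- iteration 1/5 --
  RT 90: heading 0 -> 270
  FD 3.2: (7.7,10) -> (7.7,6.8) [heading=270, draw]
  -- iteration 2/5 --
  RT 90: heading 270 -> 180
  FD 3.2: (7.7,6.8) -> (4.5,6.8) [heading=180, draw]
  -- iteration 3/5 --
  RT 90: heading 180 -> 90
  FD 3.2: (4.5,6.8) -> (4.5,10) [heading=90, draw]
  -- iteration 4/5 --
  RT 90: heading 90 -> 0
  FD 3.2: (4.5,10) -> (7.7,10) [heading=0, draw]
  -- iteration 5/5 --
  RT 90: heading 0 -> 270
  FD 3.2: (7.7,10) -> (7.7,6.8) [heading=270, draw]
]
RT 45: heading 270 -> 225
PU: pen up
FD 11.4: (7.7,6.8) -> (-0.361,-1.261) [heading=225, move]
Final: pos=(-0.361,-1.261), heading=225, 6 segment(s) drawn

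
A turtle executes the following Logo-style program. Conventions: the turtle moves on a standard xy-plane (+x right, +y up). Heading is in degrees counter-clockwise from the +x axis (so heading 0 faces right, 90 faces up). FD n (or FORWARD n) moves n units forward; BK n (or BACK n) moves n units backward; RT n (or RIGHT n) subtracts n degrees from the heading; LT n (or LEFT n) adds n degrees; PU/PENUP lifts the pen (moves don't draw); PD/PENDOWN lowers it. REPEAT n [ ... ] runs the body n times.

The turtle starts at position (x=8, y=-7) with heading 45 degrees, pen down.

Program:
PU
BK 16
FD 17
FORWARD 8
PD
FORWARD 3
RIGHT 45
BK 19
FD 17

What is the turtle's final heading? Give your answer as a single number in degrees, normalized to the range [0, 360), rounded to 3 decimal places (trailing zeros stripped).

Executing turtle program step by step:
Start: pos=(8,-7), heading=45, pen down
PU: pen up
BK 16: (8,-7) -> (-3.314,-18.314) [heading=45, move]
FD 17: (-3.314,-18.314) -> (8.707,-6.293) [heading=45, move]
FD 8: (8.707,-6.293) -> (14.364,-0.636) [heading=45, move]
PD: pen down
FD 3: (14.364,-0.636) -> (16.485,1.485) [heading=45, draw]
RT 45: heading 45 -> 0
BK 19: (16.485,1.485) -> (-2.515,1.485) [heading=0, draw]
FD 17: (-2.515,1.485) -> (14.485,1.485) [heading=0, draw]
Final: pos=(14.485,1.485), heading=0, 3 segment(s) drawn

Answer: 0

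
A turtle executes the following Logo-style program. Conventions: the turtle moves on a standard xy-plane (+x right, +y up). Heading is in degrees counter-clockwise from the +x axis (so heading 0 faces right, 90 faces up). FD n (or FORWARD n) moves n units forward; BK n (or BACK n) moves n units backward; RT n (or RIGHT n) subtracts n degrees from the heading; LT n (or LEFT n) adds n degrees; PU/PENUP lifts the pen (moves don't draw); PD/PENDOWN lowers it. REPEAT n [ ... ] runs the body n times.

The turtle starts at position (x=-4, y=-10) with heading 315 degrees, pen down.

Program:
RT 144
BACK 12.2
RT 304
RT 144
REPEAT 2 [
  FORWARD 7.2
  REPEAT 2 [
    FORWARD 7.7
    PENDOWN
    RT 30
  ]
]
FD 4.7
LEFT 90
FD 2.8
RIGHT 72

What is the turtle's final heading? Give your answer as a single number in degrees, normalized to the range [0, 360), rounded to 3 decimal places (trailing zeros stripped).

Answer: 341

Derivation:
Executing turtle program step by step:
Start: pos=(-4,-10), heading=315, pen down
RT 144: heading 315 -> 171
BK 12.2: (-4,-10) -> (8.05,-11.909) [heading=171, draw]
RT 304: heading 171 -> 227
RT 144: heading 227 -> 83
REPEAT 2 [
  -- iteration 1/2 --
  FD 7.2: (8.05,-11.909) -> (8.927,-4.762) [heading=83, draw]
  REPEAT 2 [
    -- iteration 1/2 --
    FD 7.7: (8.927,-4.762) -> (9.866,2.88) [heading=83, draw]
    PD: pen down
    RT 30: heading 83 -> 53
    -- iteration 2/2 --
    FD 7.7: (9.866,2.88) -> (14.5,9.03) [heading=53, draw]
    PD: pen down
    RT 30: heading 53 -> 23
  ]
  -- iteration 2/2 --
  FD 7.2: (14.5,9.03) -> (21.127,11.843) [heading=23, draw]
  REPEAT 2 [
    -- iteration 1/2 --
    FD 7.7: (21.127,11.843) -> (28.215,14.852) [heading=23, draw]
    PD: pen down
    RT 30: heading 23 -> 353
    -- iteration 2/2 --
    FD 7.7: (28.215,14.852) -> (35.858,13.913) [heading=353, draw]
    PD: pen down
    RT 30: heading 353 -> 323
  ]
]
FD 4.7: (35.858,13.913) -> (39.611,11.085) [heading=323, draw]
LT 90: heading 323 -> 53
FD 2.8: (39.611,11.085) -> (41.296,13.321) [heading=53, draw]
RT 72: heading 53 -> 341
Final: pos=(41.296,13.321), heading=341, 9 segment(s) drawn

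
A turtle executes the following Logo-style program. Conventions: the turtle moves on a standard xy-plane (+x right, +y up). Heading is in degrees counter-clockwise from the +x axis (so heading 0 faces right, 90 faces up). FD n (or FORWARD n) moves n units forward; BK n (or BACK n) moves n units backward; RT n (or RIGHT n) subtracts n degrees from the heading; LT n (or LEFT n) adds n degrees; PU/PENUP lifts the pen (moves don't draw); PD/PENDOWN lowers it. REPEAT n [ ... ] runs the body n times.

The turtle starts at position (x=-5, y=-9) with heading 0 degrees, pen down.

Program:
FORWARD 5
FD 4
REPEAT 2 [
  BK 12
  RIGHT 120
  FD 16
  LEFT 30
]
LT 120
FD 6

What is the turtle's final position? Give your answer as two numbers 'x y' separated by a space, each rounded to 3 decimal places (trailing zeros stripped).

Executing turtle program step by step:
Start: pos=(-5,-9), heading=0, pen down
FD 5: (-5,-9) -> (0,-9) [heading=0, draw]
FD 4: (0,-9) -> (4,-9) [heading=0, draw]
REPEAT 2 [
  -- iteration 1/2 --
  BK 12: (4,-9) -> (-8,-9) [heading=0, draw]
  RT 120: heading 0 -> 240
  FD 16: (-8,-9) -> (-16,-22.856) [heading=240, draw]
  LT 30: heading 240 -> 270
  -- iteration 2/2 --
  BK 12: (-16,-22.856) -> (-16,-10.856) [heading=270, draw]
  RT 120: heading 270 -> 150
  FD 16: (-16,-10.856) -> (-29.856,-2.856) [heading=150, draw]
  LT 30: heading 150 -> 180
]
LT 120: heading 180 -> 300
FD 6: (-29.856,-2.856) -> (-26.856,-8.053) [heading=300, draw]
Final: pos=(-26.856,-8.053), heading=300, 7 segment(s) drawn

Answer: -26.856 -8.053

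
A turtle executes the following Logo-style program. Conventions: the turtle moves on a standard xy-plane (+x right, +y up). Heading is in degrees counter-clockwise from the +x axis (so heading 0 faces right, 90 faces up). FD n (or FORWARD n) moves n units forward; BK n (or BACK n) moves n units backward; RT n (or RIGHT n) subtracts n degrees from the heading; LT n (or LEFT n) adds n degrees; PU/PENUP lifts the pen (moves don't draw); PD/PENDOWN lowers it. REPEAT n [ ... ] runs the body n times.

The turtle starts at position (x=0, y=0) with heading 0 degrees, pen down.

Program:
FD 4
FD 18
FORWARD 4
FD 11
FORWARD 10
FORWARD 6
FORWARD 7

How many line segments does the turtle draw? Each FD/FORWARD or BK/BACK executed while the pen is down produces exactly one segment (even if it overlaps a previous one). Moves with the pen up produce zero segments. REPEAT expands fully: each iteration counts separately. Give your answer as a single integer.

Answer: 7

Derivation:
Executing turtle program step by step:
Start: pos=(0,0), heading=0, pen down
FD 4: (0,0) -> (4,0) [heading=0, draw]
FD 18: (4,0) -> (22,0) [heading=0, draw]
FD 4: (22,0) -> (26,0) [heading=0, draw]
FD 11: (26,0) -> (37,0) [heading=0, draw]
FD 10: (37,0) -> (47,0) [heading=0, draw]
FD 6: (47,0) -> (53,0) [heading=0, draw]
FD 7: (53,0) -> (60,0) [heading=0, draw]
Final: pos=(60,0), heading=0, 7 segment(s) drawn
Segments drawn: 7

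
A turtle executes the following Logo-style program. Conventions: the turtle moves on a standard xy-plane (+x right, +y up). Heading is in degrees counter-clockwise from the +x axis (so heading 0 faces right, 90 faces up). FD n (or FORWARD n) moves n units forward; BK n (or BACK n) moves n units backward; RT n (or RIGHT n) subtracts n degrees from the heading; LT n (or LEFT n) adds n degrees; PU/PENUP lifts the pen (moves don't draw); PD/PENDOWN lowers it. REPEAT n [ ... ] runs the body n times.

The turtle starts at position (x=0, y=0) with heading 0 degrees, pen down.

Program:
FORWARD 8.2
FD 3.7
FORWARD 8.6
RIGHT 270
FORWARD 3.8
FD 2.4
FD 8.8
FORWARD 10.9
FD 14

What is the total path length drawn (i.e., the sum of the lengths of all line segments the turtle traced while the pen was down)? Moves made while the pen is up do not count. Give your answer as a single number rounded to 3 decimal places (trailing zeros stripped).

Executing turtle program step by step:
Start: pos=(0,0), heading=0, pen down
FD 8.2: (0,0) -> (8.2,0) [heading=0, draw]
FD 3.7: (8.2,0) -> (11.9,0) [heading=0, draw]
FD 8.6: (11.9,0) -> (20.5,0) [heading=0, draw]
RT 270: heading 0 -> 90
FD 3.8: (20.5,0) -> (20.5,3.8) [heading=90, draw]
FD 2.4: (20.5,3.8) -> (20.5,6.2) [heading=90, draw]
FD 8.8: (20.5,6.2) -> (20.5,15) [heading=90, draw]
FD 10.9: (20.5,15) -> (20.5,25.9) [heading=90, draw]
FD 14: (20.5,25.9) -> (20.5,39.9) [heading=90, draw]
Final: pos=(20.5,39.9), heading=90, 8 segment(s) drawn

Segment lengths:
  seg 1: (0,0) -> (8.2,0), length = 8.2
  seg 2: (8.2,0) -> (11.9,0), length = 3.7
  seg 3: (11.9,0) -> (20.5,0), length = 8.6
  seg 4: (20.5,0) -> (20.5,3.8), length = 3.8
  seg 5: (20.5,3.8) -> (20.5,6.2), length = 2.4
  seg 6: (20.5,6.2) -> (20.5,15), length = 8.8
  seg 7: (20.5,15) -> (20.5,25.9), length = 10.9
  seg 8: (20.5,25.9) -> (20.5,39.9), length = 14
Total = 60.4

Answer: 60.4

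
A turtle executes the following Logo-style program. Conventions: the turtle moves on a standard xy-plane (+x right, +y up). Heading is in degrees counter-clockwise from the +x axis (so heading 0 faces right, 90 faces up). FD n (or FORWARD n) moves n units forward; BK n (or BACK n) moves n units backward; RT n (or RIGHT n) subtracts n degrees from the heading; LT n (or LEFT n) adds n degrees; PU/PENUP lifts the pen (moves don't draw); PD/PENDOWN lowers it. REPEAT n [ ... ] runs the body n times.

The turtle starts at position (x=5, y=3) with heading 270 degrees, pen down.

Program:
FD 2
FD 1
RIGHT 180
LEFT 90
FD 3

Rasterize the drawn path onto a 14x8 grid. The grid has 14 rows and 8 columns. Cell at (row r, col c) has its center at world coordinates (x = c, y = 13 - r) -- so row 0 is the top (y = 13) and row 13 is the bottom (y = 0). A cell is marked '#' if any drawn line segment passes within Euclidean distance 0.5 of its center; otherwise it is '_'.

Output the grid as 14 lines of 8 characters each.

Segment 0: (5,3) -> (5,1)
Segment 1: (5,1) -> (5,0)
Segment 2: (5,0) -> (2,0)

Answer: ________
________
________
________
________
________
________
________
________
________
_____#__
_____#__
_____#__
__####__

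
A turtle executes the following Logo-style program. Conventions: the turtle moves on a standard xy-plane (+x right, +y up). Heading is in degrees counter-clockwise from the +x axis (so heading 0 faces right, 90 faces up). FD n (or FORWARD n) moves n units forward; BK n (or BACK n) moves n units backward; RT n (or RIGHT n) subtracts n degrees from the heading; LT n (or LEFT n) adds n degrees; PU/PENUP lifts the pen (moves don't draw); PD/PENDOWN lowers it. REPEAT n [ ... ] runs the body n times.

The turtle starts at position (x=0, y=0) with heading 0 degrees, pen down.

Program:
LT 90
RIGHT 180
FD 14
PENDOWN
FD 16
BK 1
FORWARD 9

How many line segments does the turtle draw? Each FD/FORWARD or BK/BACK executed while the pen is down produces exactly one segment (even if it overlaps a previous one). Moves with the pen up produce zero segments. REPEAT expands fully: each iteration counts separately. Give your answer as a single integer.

Executing turtle program step by step:
Start: pos=(0,0), heading=0, pen down
LT 90: heading 0 -> 90
RT 180: heading 90 -> 270
FD 14: (0,0) -> (0,-14) [heading=270, draw]
PD: pen down
FD 16: (0,-14) -> (0,-30) [heading=270, draw]
BK 1: (0,-30) -> (0,-29) [heading=270, draw]
FD 9: (0,-29) -> (0,-38) [heading=270, draw]
Final: pos=(0,-38), heading=270, 4 segment(s) drawn
Segments drawn: 4

Answer: 4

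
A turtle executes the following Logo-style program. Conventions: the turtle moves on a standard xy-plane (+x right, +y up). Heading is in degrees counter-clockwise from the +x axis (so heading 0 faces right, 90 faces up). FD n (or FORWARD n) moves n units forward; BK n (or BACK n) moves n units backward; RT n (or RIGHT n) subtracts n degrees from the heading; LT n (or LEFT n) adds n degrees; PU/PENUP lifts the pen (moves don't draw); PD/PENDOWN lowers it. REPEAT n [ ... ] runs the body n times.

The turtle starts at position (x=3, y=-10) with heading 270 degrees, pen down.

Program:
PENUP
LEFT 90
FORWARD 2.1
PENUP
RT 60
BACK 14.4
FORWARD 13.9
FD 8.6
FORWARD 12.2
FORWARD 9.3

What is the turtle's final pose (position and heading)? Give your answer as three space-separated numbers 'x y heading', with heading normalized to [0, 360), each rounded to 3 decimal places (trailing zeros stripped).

Answer: 19.9 -35.634 300

Derivation:
Executing turtle program step by step:
Start: pos=(3,-10), heading=270, pen down
PU: pen up
LT 90: heading 270 -> 0
FD 2.1: (3,-10) -> (5.1,-10) [heading=0, move]
PU: pen up
RT 60: heading 0 -> 300
BK 14.4: (5.1,-10) -> (-2.1,2.471) [heading=300, move]
FD 13.9: (-2.1,2.471) -> (4.85,-9.567) [heading=300, move]
FD 8.6: (4.85,-9.567) -> (9.15,-17.015) [heading=300, move]
FD 12.2: (9.15,-17.015) -> (15.25,-27.58) [heading=300, move]
FD 9.3: (15.25,-27.58) -> (19.9,-35.634) [heading=300, move]
Final: pos=(19.9,-35.634), heading=300, 0 segment(s) drawn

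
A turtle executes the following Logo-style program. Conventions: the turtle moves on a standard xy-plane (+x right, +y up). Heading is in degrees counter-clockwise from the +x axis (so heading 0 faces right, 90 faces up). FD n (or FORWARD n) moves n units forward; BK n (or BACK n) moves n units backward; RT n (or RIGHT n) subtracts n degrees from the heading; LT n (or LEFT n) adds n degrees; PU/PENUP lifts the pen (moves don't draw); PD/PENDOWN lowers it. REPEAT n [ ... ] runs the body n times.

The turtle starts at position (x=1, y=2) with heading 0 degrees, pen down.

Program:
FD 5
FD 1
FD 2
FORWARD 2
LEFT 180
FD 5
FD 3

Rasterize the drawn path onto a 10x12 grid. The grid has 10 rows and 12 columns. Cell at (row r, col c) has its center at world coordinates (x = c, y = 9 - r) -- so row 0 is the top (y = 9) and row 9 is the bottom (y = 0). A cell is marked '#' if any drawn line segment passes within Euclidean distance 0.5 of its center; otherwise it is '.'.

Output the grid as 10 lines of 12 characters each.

Answer: ............
............
............
............
............
............
............
.###########
............
............

Derivation:
Segment 0: (1,2) -> (6,2)
Segment 1: (6,2) -> (7,2)
Segment 2: (7,2) -> (9,2)
Segment 3: (9,2) -> (11,2)
Segment 4: (11,2) -> (6,2)
Segment 5: (6,2) -> (3,2)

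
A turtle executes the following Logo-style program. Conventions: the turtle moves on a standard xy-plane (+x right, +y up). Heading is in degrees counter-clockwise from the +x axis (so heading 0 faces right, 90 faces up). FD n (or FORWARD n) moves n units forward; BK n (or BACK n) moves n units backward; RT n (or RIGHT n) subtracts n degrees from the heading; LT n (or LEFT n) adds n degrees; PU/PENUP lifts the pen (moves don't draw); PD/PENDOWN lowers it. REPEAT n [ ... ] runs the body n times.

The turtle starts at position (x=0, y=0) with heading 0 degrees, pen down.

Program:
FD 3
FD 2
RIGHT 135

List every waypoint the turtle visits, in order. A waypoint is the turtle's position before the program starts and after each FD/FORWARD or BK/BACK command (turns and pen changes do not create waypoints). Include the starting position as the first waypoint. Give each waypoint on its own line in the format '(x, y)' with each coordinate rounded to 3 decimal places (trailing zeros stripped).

Answer: (0, 0)
(3, 0)
(5, 0)

Derivation:
Executing turtle program step by step:
Start: pos=(0,0), heading=0, pen down
FD 3: (0,0) -> (3,0) [heading=0, draw]
FD 2: (3,0) -> (5,0) [heading=0, draw]
RT 135: heading 0 -> 225
Final: pos=(5,0), heading=225, 2 segment(s) drawn
Waypoints (3 total):
(0, 0)
(3, 0)
(5, 0)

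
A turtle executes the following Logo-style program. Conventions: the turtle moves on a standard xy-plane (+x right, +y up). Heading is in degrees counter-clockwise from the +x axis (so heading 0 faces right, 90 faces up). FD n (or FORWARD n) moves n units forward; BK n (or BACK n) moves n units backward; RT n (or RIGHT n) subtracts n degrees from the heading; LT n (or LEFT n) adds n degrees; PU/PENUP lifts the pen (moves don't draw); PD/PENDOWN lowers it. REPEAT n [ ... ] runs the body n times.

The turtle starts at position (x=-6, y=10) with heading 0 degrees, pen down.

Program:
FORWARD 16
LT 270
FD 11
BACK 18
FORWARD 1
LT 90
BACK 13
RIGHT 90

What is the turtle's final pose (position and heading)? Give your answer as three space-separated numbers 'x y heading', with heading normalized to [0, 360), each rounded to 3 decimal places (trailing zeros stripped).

Executing turtle program step by step:
Start: pos=(-6,10), heading=0, pen down
FD 16: (-6,10) -> (10,10) [heading=0, draw]
LT 270: heading 0 -> 270
FD 11: (10,10) -> (10,-1) [heading=270, draw]
BK 18: (10,-1) -> (10,17) [heading=270, draw]
FD 1: (10,17) -> (10,16) [heading=270, draw]
LT 90: heading 270 -> 0
BK 13: (10,16) -> (-3,16) [heading=0, draw]
RT 90: heading 0 -> 270
Final: pos=(-3,16), heading=270, 5 segment(s) drawn

Answer: -3 16 270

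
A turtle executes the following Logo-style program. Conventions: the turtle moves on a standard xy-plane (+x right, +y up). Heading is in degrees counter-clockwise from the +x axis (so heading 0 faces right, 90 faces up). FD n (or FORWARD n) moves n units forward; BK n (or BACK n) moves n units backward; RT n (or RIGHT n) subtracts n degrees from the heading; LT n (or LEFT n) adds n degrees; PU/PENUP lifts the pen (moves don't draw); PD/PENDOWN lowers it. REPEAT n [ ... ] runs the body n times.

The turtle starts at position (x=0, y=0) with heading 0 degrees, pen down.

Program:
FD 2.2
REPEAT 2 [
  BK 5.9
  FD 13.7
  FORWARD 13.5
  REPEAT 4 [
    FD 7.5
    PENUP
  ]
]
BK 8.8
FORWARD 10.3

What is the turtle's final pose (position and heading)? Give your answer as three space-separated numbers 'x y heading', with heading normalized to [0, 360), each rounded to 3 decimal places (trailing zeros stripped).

Answer: 106.3 0 0

Derivation:
Executing turtle program step by step:
Start: pos=(0,0), heading=0, pen down
FD 2.2: (0,0) -> (2.2,0) [heading=0, draw]
REPEAT 2 [
  -- iteration 1/2 --
  BK 5.9: (2.2,0) -> (-3.7,0) [heading=0, draw]
  FD 13.7: (-3.7,0) -> (10,0) [heading=0, draw]
  FD 13.5: (10,0) -> (23.5,0) [heading=0, draw]
  REPEAT 4 [
    -- iteration 1/4 --
    FD 7.5: (23.5,0) -> (31,0) [heading=0, draw]
    PU: pen up
    -- iteration 2/4 --
    FD 7.5: (31,0) -> (38.5,0) [heading=0, move]
    PU: pen up
    -- iteration 3/4 --
    FD 7.5: (38.5,0) -> (46,0) [heading=0, move]
    PU: pen up
    -- iteration 4/4 --
    FD 7.5: (46,0) -> (53.5,0) [heading=0, move]
    PU: pen up
  ]
  -- iteration 2/2 --
  BK 5.9: (53.5,0) -> (47.6,0) [heading=0, move]
  FD 13.7: (47.6,0) -> (61.3,0) [heading=0, move]
  FD 13.5: (61.3,0) -> (74.8,0) [heading=0, move]
  REPEAT 4 [
    -- iteration 1/4 --
    FD 7.5: (74.8,0) -> (82.3,0) [heading=0, move]
    PU: pen up
    -- iteration 2/4 --
    FD 7.5: (82.3,0) -> (89.8,0) [heading=0, move]
    PU: pen up
    -- iteration 3/4 --
    FD 7.5: (89.8,0) -> (97.3,0) [heading=0, move]
    PU: pen up
    -- iteration 4/4 --
    FD 7.5: (97.3,0) -> (104.8,0) [heading=0, move]
    PU: pen up
  ]
]
BK 8.8: (104.8,0) -> (96,0) [heading=0, move]
FD 10.3: (96,0) -> (106.3,0) [heading=0, move]
Final: pos=(106.3,0), heading=0, 5 segment(s) drawn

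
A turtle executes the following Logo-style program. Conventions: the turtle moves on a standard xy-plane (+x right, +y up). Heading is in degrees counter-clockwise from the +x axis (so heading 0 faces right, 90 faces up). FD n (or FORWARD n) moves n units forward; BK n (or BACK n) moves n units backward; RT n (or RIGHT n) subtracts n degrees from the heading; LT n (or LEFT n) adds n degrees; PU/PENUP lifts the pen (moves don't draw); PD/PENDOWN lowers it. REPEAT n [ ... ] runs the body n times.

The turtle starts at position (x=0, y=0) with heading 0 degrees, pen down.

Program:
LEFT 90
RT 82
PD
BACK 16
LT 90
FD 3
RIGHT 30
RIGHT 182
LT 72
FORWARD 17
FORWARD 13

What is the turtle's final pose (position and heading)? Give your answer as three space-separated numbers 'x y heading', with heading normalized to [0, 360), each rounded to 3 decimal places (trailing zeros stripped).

Executing turtle program step by step:
Start: pos=(0,0), heading=0, pen down
LT 90: heading 0 -> 90
RT 82: heading 90 -> 8
PD: pen down
BK 16: (0,0) -> (-15.844,-2.227) [heading=8, draw]
LT 90: heading 8 -> 98
FD 3: (-15.844,-2.227) -> (-16.262,0.744) [heading=98, draw]
RT 30: heading 98 -> 68
RT 182: heading 68 -> 246
LT 72: heading 246 -> 318
FD 17: (-16.262,0.744) -> (-3.628,-10.631) [heading=318, draw]
FD 13: (-3.628,-10.631) -> (6.033,-19.33) [heading=318, draw]
Final: pos=(6.033,-19.33), heading=318, 4 segment(s) drawn

Answer: 6.033 -19.33 318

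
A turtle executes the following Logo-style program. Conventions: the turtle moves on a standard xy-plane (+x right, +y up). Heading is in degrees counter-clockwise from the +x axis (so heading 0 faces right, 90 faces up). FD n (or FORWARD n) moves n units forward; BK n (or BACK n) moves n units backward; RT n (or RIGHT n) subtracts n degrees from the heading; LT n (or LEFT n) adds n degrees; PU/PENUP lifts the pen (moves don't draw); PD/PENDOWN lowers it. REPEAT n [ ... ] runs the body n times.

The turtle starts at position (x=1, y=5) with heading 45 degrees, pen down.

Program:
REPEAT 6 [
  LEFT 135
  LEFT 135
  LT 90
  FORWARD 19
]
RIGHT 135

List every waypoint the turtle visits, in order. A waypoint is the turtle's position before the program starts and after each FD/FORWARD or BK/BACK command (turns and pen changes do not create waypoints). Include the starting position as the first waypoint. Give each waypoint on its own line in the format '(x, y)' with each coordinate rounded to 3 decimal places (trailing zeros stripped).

Answer: (1, 5)
(14.435, 18.435)
(27.87, 31.87)
(41.305, 45.305)
(54.74, 58.74)
(68.175, 72.175)
(81.61, 85.61)

Derivation:
Executing turtle program step by step:
Start: pos=(1,5), heading=45, pen down
REPEAT 6 [
  -- iteration 1/6 --
  LT 135: heading 45 -> 180
  LT 135: heading 180 -> 315
  LT 90: heading 315 -> 45
  FD 19: (1,5) -> (14.435,18.435) [heading=45, draw]
  -- iteration 2/6 --
  LT 135: heading 45 -> 180
  LT 135: heading 180 -> 315
  LT 90: heading 315 -> 45
  FD 19: (14.435,18.435) -> (27.87,31.87) [heading=45, draw]
  -- iteration 3/6 --
  LT 135: heading 45 -> 180
  LT 135: heading 180 -> 315
  LT 90: heading 315 -> 45
  FD 19: (27.87,31.87) -> (41.305,45.305) [heading=45, draw]
  -- iteration 4/6 --
  LT 135: heading 45 -> 180
  LT 135: heading 180 -> 315
  LT 90: heading 315 -> 45
  FD 19: (41.305,45.305) -> (54.74,58.74) [heading=45, draw]
  -- iteration 5/6 --
  LT 135: heading 45 -> 180
  LT 135: heading 180 -> 315
  LT 90: heading 315 -> 45
  FD 19: (54.74,58.74) -> (68.175,72.175) [heading=45, draw]
  -- iteration 6/6 --
  LT 135: heading 45 -> 180
  LT 135: heading 180 -> 315
  LT 90: heading 315 -> 45
  FD 19: (68.175,72.175) -> (81.61,85.61) [heading=45, draw]
]
RT 135: heading 45 -> 270
Final: pos=(81.61,85.61), heading=270, 6 segment(s) drawn
Waypoints (7 total):
(1, 5)
(14.435, 18.435)
(27.87, 31.87)
(41.305, 45.305)
(54.74, 58.74)
(68.175, 72.175)
(81.61, 85.61)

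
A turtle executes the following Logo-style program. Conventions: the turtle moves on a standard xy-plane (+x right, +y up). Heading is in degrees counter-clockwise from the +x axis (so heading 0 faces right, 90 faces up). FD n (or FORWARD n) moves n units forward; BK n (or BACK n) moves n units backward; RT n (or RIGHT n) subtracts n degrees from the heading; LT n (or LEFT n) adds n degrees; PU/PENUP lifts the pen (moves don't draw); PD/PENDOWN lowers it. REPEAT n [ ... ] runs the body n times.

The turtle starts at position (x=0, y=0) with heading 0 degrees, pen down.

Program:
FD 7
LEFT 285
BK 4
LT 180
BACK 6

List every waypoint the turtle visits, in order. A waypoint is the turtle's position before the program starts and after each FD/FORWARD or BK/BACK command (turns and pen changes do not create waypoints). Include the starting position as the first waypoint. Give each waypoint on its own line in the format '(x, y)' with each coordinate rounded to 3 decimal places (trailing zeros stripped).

Executing turtle program step by step:
Start: pos=(0,0), heading=0, pen down
FD 7: (0,0) -> (7,0) [heading=0, draw]
LT 285: heading 0 -> 285
BK 4: (7,0) -> (5.965,3.864) [heading=285, draw]
LT 180: heading 285 -> 105
BK 6: (5.965,3.864) -> (7.518,-1.932) [heading=105, draw]
Final: pos=(7.518,-1.932), heading=105, 3 segment(s) drawn
Waypoints (4 total):
(0, 0)
(7, 0)
(5.965, 3.864)
(7.518, -1.932)

Answer: (0, 0)
(7, 0)
(5.965, 3.864)
(7.518, -1.932)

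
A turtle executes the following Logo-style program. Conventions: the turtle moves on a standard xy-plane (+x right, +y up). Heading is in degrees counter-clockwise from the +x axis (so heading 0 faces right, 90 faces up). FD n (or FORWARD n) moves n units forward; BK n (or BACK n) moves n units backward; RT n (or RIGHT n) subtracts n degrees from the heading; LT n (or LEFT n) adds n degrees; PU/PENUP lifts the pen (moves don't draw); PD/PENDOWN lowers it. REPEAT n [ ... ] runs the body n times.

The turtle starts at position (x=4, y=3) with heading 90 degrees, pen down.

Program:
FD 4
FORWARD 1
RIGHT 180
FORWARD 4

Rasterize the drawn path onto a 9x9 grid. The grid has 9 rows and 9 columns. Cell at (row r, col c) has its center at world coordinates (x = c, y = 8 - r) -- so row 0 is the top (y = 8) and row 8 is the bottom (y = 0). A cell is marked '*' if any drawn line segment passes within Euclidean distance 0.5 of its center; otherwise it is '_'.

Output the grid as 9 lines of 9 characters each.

Segment 0: (4,3) -> (4,7)
Segment 1: (4,7) -> (4,8)
Segment 2: (4,8) -> (4,4)

Answer: ____*____
____*____
____*____
____*____
____*____
____*____
_________
_________
_________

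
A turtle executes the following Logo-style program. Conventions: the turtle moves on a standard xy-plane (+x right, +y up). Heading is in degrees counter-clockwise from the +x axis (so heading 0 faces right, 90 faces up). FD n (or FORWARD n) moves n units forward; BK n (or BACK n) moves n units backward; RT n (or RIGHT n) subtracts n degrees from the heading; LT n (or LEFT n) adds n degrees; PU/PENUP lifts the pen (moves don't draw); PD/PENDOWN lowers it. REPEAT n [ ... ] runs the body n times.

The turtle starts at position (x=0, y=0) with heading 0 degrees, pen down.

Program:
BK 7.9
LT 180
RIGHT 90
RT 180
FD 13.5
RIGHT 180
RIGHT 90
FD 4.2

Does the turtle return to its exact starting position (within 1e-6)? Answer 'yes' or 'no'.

Executing turtle program step by step:
Start: pos=(0,0), heading=0, pen down
BK 7.9: (0,0) -> (-7.9,0) [heading=0, draw]
LT 180: heading 0 -> 180
RT 90: heading 180 -> 90
RT 180: heading 90 -> 270
FD 13.5: (-7.9,0) -> (-7.9,-13.5) [heading=270, draw]
RT 180: heading 270 -> 90
RT 90: heading 90 -> 0
FD 4.2: (-7.9,-13.5) -> (-3.7,-13.5) [heading=0, draw]
Final: pos=(-3.7,-13.5), heading=0, 3 segment(s) drawn

Start position: (0, 0)
Final position: (-3.7, -13.5)
Distance = 13.998; >= 1e-6 -> NOT closed

Answer: no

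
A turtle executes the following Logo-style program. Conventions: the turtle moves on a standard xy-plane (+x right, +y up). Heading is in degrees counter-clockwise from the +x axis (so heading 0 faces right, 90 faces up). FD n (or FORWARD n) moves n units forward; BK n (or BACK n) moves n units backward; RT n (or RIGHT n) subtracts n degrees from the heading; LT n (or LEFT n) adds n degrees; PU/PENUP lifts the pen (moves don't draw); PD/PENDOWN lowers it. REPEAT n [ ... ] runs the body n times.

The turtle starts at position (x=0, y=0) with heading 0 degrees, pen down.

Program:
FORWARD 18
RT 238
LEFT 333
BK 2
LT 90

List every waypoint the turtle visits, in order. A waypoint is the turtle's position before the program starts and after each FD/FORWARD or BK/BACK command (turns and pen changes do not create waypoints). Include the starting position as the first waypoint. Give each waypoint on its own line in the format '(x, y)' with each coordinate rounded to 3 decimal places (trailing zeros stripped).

Executing turtle program step by step:
Start: pos=(0,0), heading=0, pen down
FD 18: (0,0) -> (18,0) [heading=0, draw]
RT 238: heading 0 -> 122
LT 333: heading 122 -> 95
BK 2: (18,0) -> (18.174,-1.992) [heading=95, draw]
LT 90: heading 95 -> 185
Final: pos=(18.174,-1.992), heading=185, 2 segment(s) drawn
Waypoints (3 total):
(0, 0)
(18, 0)
(18.174, -1.992)

Answer: (0, 0)
(18, 0)
(18.174, -1.992)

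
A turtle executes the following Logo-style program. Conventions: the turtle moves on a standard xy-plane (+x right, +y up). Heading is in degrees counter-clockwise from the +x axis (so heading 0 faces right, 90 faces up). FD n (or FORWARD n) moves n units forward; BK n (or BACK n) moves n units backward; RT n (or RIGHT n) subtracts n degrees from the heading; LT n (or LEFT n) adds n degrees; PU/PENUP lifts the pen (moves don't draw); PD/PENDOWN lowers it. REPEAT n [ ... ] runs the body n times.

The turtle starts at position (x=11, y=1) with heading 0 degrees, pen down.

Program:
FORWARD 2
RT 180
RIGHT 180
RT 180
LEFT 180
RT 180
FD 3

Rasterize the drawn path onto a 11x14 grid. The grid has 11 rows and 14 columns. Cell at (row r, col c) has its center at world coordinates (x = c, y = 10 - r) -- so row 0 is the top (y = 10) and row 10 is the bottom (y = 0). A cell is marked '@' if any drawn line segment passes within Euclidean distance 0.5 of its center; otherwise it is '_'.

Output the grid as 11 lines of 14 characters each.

Segment 0: (11,1) -> (13,1)
Segment 1: (13,1) -> (10,1)

Answer: ______________
______________
______________
______________
______________
______________
______________
______________
______________
__________@@@@
______________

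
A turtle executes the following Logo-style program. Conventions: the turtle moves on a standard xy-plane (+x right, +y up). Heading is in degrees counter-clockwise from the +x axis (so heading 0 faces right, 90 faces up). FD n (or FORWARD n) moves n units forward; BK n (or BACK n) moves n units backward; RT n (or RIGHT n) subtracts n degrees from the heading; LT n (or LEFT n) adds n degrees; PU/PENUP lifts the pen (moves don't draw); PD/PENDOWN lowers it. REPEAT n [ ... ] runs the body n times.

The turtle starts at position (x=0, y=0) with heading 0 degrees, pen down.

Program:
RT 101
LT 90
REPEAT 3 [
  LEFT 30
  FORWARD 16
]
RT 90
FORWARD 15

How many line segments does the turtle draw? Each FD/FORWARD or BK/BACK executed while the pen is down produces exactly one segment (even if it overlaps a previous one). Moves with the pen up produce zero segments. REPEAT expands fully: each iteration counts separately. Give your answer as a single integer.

Answer: 4

Derivation:
Executing turtle program step by step:
Start: pos=(0,0), heading=0, pen down
RT 101: heading 0 -> 259
LT 90: heading 259 -> 349
REPEAT 3 [
  -- iteration 1/3 --
  LT 30: heading 349 -> 19
  FD 16: (0,0) -> (15.128,5.209) [heading=19, draw]
  -- iteration 2/3 --
  LT 30: heading 19 -> 49
  FD 16: (15.128,5.209) -> (25.625,17.284) [heading=49, draw]
  -- iteration 3/3 --
  LT 30: heading 49 -> 79
  FD 16: (25.625,17.284) -> (28.678,32.99) [heading=79, draw]
]
RT 90: heading 79 -> 349
FD 15: (28.678,32.99) -> (43.403,30.128) [heading=349, draw]
Final: pos=(43.403,30.128), heading=349, 4 segment(s) drawn
Segments drawn: 4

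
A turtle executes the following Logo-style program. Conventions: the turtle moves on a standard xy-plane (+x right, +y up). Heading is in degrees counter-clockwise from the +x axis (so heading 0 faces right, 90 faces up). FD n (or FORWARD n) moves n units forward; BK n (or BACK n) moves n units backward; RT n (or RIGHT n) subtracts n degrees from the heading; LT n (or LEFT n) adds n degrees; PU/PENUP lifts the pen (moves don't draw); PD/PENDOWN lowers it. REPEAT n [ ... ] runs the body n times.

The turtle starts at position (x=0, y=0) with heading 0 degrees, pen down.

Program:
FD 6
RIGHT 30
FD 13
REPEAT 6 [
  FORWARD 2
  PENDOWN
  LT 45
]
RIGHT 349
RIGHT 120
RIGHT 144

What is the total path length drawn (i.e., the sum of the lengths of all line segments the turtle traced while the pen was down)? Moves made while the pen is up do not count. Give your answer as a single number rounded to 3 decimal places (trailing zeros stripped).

Answer: 31

Derivation:
Executing turtle program step by step:
Start: pos=(0,0), heading=0, pen down
FD 6: (0,0) -> (6,0) [heading=0, draw]
RT 30: heading 0 -> 330
FD 13: (6,0) -> (17.258,-6.5) [heading=330, draw]
REPEAT 6 [
  -- iteration 1/6 --
  FD 2: (17.258,-6.5) -> (18.99,-7.5) [heading=330, draw]
  PD: pen down
  LT 45: heading 330 -> 15
  -- iteration 2/6 --
  FD 2: (18.99,-7.5) -> (20.922,-6.982) [heading=15, draw]
  PD: pen down
  LT 45: heading 15 -> 60
  -- iteration 3/6 --
  FD 2: (20.922,-6.982) -> (21.922,-5.25) [heading=60, draw]
  PD: pen down
  LT 45: heading 60 -> 105
  -- iteration 4/6 --
  FD 2: (21.922,-5.25) -> (21.405,-3.318) [heading=105, draw]
  PD: pen down
  LT 45: heading 105 -> 150
  -- iteration 5/6 --
  FD 2: (21.405,-3.318) -> (19.673,-2.318) [heading=150, draw]
  PD: pen down
  LT 45: heading 150 -> 195
  -- iteration 6/6 --
  FD 2: (19.673,-2.318) -> (17.741,-2.836) [heading=195, draw]
  PD: pen down
  LT 45: heading 195 -> 240
]
RT 349: heading 240 -> 251
RT 120: heading 251 -> 131
RT 144: heading 131 -> 347
Final: pos=(17.741,-2.836), heading=347, 8 segment(s) drawn

Segment lengths:
  seg 1: (0,0) -> (6,0), length = 6
  seg 2: (6,0) -> (17.258,-6.5), length = 13
  seg 3: (17.258,-6.5) -> (18.99,-7.5), length = 2
  seg 4: (18.99,-7.5) -> (20.922,-6.982), length = 2
  seg 5: (20.922,-6.982) -> (21.922,-5.25), length = 2
  seg 6: (21.922,-5.25) -> (21.405,-3.318), length = 2
  seg 7: (21.405,-3.318) -> (19.673,-2.318), length = 2
  seg 8: (19.673,-2.318) -> (17.741,-2.836), length = 2
Total = 31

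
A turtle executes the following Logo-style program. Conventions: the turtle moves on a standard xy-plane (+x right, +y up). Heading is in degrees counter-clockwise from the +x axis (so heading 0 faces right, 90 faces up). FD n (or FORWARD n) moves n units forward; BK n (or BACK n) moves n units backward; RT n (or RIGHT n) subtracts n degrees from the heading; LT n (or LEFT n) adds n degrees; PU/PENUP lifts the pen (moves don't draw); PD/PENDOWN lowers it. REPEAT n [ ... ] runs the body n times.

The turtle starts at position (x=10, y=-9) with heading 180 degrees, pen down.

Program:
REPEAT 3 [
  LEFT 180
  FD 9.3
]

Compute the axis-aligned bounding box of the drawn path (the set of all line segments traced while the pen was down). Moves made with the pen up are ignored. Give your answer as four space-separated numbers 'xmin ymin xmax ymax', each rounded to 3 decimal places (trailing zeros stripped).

Answer: 10 -9 19.3 -9

Derivation:
Executing turtle program step by step:
Start: pos=(10,-9), heading=180, pen down
REPEAT 3 [
  -- iteration 1/3 --
  LT 180: heading 180 -> 0
  FD 9.3: (10,-9) -> (19.3,-9) [heading=0, draw]
  -- iteration 2/3 --
  LT 180: heading 0 -> 180
  FD 9.3: (19.3,-9) -> (10,-9) [heading=180, draw]
  -- iteration 3/3 --
  LT 180: heading 180 -> 0
  FD 9.3: (10,-9) -> (19.3,-9) [heading=0, draw]
]
Final: pos=(19.3,-9), heading=0, 3 segment(s) drawn

Segment endpoints: x in {10, 19.3}, y in {-9, -9, -9, -9}
xmin=10, ymin=-9, xmax=19.3, ymax=-9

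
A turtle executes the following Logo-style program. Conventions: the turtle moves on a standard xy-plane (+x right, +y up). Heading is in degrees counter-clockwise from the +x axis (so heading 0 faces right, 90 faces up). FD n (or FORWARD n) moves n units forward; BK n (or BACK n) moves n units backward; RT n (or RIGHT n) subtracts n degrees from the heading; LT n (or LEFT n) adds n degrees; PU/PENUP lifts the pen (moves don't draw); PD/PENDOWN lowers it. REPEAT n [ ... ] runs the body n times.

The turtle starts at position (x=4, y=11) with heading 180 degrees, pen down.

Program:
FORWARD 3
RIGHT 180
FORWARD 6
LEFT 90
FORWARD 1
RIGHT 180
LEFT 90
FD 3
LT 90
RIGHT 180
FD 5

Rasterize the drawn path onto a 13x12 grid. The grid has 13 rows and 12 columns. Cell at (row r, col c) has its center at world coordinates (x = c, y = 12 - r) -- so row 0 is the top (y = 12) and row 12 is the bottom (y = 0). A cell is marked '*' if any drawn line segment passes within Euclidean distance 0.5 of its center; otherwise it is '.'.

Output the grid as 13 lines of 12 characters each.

Answer: .......****.
.*******..*.
..........*.
..........*.
..........*.
..........*.
............
............
............
............
............
............
............

Derivation:
Segment 0: (4,11) -> (1,11)
Segment 1: (1,11) -> (7,11)
Segment 2: (7,11) -> (7,12)
Segment 3: (7,12) -> (10,12)
Segment 4: (10,12) -> (10,7)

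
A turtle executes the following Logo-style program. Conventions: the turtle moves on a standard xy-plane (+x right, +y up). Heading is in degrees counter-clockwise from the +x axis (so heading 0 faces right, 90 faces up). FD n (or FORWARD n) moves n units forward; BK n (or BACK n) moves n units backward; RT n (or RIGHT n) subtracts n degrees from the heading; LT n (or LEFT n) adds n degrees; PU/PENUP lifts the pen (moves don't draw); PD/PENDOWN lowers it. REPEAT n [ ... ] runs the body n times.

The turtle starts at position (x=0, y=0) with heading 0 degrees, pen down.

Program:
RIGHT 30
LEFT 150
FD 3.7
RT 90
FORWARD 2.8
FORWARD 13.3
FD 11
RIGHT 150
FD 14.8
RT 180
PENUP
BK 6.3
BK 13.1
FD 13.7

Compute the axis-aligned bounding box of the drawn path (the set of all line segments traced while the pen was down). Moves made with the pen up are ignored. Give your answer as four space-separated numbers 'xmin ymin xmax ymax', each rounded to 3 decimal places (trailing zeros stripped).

Answer: -1.85 0 21.619 16.754

Derivation:
Executing turtle program step by step:
Start: pos=(0,0), heading=0, pen down
RT 30: heading 0 -> 330
LT 150: heading 330 -> 120
FD 3.7: (0,0) -> (-1.85,3.204) [heading=120, draw]
RT 90: heading 120 -> 30
FD 2.8: (-1.85,3.204) -> (0.575,4.604) [heading=30, draw]
FD 13.3: (0.575,4.604) -> (12.093,11.254) [heading=30, draw]
FD 11: (12.093,11.254) -> (21.619,16.754) [heading=30, draw]
RT 150: heading 30 -> 240
FD 14.8: (21.619,16.754) -> (14.219,3.937) [heading=240, draw]
RT 180: heading 240 -> 60
PU: pen up
BK 6.3: (14.219,3.937) -> (11.069,-1.519) [heading=60, move]
BK 13.1: (11.069,-1.519) -> (4.519,-12.864) [heading=60, move]
FD 13.7: (4.519,-12.864) -> (11.369,-0.999) [heading=60, move]
Final: pos=(11.369,-0.999), heading=60, 5 segment(s) drawn

Segment endpoints: x in {-1.85, 0, 0.575, 12.093, 14.219, 21.619}, y in {0, 3.204, 3.937, 4.604, 11.254, 16.754}
xmin=-1.85, ymin=0, xmax=21.619, ymax=16.754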